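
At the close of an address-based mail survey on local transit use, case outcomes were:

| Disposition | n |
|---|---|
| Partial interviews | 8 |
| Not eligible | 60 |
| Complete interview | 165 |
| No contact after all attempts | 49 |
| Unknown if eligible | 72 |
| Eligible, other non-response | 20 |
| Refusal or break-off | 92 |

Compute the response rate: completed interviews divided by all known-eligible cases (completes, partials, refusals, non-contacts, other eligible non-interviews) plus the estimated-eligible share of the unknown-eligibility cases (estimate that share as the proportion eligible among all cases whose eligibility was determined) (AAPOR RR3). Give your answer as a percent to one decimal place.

41.8%

Numerator: 165
Known eligible: 165 + 8 + 92 + 49 + 20 = 334
e = 334 / (334 + 60) = 334 / 394 = 0.8477
Estimated eligible among unknowns: 0.8477 × 72 = 61.03
Base: 334 + 61.03 = 395.03
RR3 = 165 / 395.03 = 0.4177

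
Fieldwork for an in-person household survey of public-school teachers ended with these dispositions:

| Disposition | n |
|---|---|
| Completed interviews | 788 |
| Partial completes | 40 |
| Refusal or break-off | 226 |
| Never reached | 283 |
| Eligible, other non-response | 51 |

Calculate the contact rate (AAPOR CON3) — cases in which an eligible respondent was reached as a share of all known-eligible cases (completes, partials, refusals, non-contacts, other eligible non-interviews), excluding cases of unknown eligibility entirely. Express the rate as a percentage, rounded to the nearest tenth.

79.6%

Top → 788 + 40 + 226 + 51 = 1105
Base → 788 + 40 + 226 + 283 + 51 = 1388
CON3 = 1105 / 1388 = 0.7961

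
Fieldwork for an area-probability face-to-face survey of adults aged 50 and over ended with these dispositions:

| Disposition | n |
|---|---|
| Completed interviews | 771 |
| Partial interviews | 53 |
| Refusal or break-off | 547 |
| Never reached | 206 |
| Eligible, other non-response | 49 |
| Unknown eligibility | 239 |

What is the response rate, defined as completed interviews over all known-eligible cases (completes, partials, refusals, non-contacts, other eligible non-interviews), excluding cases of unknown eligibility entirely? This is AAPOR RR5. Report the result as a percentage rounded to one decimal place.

47.4%

Num: 771
Denom: 771 + 53 + 547 + 206 + 49 = 1626
RR5 = 771 / 1626 = 0.4742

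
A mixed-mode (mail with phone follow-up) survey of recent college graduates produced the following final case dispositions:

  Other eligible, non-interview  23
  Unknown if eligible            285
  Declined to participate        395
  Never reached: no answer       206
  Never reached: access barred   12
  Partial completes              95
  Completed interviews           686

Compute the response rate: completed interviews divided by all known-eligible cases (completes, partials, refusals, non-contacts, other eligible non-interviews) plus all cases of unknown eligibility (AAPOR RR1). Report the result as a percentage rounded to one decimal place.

Never reached = 206 + 12 = 218
Top: 686
Denominator: 686 + 95 + 395 + 218 + 23 + 285 = 1702
RR1 = 686 / 1702 = 0.4031

40.3%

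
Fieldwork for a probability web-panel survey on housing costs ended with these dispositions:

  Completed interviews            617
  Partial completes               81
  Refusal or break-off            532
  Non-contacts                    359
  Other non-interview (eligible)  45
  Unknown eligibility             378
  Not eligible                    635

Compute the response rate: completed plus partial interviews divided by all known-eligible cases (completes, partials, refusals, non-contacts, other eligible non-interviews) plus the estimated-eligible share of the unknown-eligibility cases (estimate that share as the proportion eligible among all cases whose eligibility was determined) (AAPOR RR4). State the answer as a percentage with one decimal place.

36.6%

Top = 617 + 81 = 698
Eligible (known) = 617 + 81 + 532 + 359 + 45 = 1634
e = 1634 / (1634 + 635) = 1634 / 2269 = 0.7201
Eligible share of unknowns = 0.7201 × 378 = 272.20
Base = 1634 + 272.20 = 1906.20
RR4 = 698 / 1906.20 = 0.3662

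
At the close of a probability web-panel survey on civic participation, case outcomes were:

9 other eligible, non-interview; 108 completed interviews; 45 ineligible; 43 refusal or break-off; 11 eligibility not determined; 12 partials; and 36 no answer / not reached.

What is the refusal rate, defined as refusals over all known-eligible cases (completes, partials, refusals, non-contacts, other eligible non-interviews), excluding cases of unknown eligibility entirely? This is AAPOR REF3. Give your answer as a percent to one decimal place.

20.7%

Num: 43
Denom: 108 + 12 + 43 + 36 + 9 = 208
REF3 = 43 / 208 = 0.2067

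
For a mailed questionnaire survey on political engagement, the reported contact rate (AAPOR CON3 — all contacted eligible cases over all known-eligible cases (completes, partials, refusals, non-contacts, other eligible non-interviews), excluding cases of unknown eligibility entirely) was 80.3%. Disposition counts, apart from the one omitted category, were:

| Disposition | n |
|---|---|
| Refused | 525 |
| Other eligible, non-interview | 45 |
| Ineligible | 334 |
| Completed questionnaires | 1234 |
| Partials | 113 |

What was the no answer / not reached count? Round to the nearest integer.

Num → 1234 + 113 + 525 + 45 = 1917
CON3 = 1917 / D = 0.803
D = 1917 / 0.803 = 2387.3
Remaining denominator categories sum to 1917
no answer / not reached = 2387.3 − 1917 ≈ 470

470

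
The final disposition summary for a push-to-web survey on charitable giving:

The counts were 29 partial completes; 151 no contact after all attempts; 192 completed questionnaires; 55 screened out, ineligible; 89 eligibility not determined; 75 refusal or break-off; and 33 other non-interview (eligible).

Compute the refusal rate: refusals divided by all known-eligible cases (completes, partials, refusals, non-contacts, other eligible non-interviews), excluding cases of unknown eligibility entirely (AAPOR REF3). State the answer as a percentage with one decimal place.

Num → 75
Denom → 192 + 29 + 75 + 151 + 33 = 480
REF3 = 75 / 480 = 0.1562

15.6%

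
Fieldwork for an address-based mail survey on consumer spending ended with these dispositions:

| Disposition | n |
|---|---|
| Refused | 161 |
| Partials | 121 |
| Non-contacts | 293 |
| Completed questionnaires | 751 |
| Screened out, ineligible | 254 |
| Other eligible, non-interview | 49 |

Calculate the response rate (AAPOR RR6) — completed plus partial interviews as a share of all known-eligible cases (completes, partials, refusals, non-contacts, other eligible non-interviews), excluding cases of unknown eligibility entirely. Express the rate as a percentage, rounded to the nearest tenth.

Numerator = 751 + 121 = 872
Denom = 751 + 121 + 161 + 293 + 49 = 1375
RR6 = 872 / 1375 = 0.6342

63.4%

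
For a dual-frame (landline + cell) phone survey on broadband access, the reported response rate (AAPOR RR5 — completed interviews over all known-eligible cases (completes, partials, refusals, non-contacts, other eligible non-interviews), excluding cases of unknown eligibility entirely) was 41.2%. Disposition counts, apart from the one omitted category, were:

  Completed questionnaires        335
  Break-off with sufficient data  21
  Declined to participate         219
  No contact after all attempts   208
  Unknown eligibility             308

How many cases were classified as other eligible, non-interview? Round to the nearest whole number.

RR5 = 335 / D = 0.412
D = 335 / 0.412 = 813.1
Remaining denominator categories sum to 783
other eligible, non-interview = 813.1 − 783 ≈ 30

30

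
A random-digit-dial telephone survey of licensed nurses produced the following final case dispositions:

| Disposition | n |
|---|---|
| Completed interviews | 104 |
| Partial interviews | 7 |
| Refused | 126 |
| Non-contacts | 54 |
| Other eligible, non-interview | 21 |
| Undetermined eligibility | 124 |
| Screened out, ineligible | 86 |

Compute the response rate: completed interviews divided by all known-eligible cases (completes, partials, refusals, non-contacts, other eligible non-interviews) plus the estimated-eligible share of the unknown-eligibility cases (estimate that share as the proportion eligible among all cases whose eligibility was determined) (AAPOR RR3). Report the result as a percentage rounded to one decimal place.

Numerator → 104
Determined eligible → 104 + 7 + 126 + 54 + 21 = 312
e = 312 / (312 + 86) = 312 / 398 = 0.7839
Eligible share of unknowns → 0.7839 × 124 = 97.20
Base → 312 + 97.20 = 409.20
RR3 = 104 / 409.20 = 0.2542

25.4%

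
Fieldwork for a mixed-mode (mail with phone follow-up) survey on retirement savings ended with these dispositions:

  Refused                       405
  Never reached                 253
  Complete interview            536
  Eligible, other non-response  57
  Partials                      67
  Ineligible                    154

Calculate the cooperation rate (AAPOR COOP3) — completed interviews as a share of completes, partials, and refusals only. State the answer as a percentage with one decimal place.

53.2%

Numerator: 536
Denom: 536 + 67 + 405 = 1008
COOP3 = 536 / 1008 = 0.5317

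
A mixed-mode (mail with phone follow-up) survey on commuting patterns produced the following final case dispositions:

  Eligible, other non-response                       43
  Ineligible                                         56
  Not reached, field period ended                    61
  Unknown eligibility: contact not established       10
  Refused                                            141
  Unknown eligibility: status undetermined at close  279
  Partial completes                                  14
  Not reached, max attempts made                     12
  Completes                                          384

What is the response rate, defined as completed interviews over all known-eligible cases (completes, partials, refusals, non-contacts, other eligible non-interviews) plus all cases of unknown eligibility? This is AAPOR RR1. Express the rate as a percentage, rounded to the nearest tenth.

40.7%

No answer / not reached = 61 + 12 = 73
Eligibility not determined = 10 + 279 = 289
Numerator → 384
Base → 384 + 14 + 141 + 73 + 43 + 289 = 944
RR1 = 384 / 944 = 0.4068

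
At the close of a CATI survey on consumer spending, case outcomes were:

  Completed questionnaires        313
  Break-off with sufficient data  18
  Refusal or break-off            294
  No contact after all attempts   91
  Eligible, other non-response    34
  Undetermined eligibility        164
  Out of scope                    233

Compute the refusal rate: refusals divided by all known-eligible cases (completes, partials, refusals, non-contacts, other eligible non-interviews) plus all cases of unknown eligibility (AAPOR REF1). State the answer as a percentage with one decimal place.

Top: 294
Base: 313 + 18 + 294 + 91 + 34 + 164 = 914
REF1 = 294 / 914 = 0.3217

32.2%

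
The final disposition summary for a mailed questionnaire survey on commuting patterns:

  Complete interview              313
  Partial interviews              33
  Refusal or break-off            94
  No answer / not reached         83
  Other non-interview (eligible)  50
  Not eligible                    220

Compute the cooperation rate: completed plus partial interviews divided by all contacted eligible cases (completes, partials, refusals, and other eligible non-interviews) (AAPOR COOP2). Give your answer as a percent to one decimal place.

Top = 313 + 33 = 346
Denominator = 313 + 33 + 94 + 50 = 490
COOP2 = 346 / 490 = 0.7061

70.6%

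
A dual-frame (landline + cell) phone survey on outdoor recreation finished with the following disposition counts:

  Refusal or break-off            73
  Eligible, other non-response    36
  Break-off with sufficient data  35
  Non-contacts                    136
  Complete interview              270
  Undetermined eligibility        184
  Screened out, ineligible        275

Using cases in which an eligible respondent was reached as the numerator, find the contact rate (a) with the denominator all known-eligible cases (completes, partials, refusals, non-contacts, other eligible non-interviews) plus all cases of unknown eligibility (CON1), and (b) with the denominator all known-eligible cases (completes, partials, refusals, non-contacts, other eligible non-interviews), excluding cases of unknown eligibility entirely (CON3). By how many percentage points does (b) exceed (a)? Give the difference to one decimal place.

18.9

Top: 270 + 35 + 73 + 36 = 414
Denominator: 270 + 35 + 73 + 136 + 36 + 184 = 734
CON1 = 414 / 734 = 0.5640
Denominator: 270 + 35 + 73 + 136 + 36 = 550
CON3 = 414 / 550 = 0.7527
Difference = 75.27 − 56.40 = 18.87 percentage points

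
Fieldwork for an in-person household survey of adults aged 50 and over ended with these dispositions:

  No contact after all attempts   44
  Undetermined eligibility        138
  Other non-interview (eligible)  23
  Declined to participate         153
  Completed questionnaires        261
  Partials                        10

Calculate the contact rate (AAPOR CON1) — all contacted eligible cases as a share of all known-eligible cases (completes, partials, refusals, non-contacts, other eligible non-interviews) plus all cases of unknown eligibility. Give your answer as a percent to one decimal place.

Numerator → 261 + 10 + 153 + 23 = 447
Denominator → 261 + 10 + 153 + 44 + 23 + 138 = 629
CON1 = 447 / 629 = 0.7107

71.1%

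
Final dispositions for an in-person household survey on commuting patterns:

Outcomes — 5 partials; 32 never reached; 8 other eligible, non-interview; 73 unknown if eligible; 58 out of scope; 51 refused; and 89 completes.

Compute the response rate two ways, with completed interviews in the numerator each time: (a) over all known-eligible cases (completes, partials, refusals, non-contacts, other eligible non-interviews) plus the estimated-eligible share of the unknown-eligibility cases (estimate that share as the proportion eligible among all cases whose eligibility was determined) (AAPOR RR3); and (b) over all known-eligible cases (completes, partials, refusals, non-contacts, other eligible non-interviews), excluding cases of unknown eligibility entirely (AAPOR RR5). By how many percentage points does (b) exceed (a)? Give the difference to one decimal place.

Numerator: 89
Eligible (known): 89 + 5 + 51 + 32 + 8 = 185
e = 185 / (185 + 58) = 185 / 243 = 0.7613
Eligible share of unknowns: 0.7613 × 73 = 55.57
Denom: 185 + 55.57 = 240.57
RR3 = 89 / 240.57 = 0.3700
Denom: 89 + 5 + 51 + 32 + 8 = 185
RR5 = 89 / 185 = 0.4811
Difference = 48.11 − 37.00 = 11.11 percentage points

11.1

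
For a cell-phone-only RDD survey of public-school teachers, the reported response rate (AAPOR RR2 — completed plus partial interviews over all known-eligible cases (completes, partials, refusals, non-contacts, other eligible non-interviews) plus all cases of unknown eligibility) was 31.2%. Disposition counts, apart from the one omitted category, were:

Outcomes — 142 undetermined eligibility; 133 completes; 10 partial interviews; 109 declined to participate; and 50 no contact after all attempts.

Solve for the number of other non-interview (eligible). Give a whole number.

14

Num = 133 + 10 = 143
RR2 = 143 / D = 0.312
D = 143 / 0.312 = 458.3
Other denominator terms total 444
other non-interview (eligible) = 458.3 − 444 ≈ 14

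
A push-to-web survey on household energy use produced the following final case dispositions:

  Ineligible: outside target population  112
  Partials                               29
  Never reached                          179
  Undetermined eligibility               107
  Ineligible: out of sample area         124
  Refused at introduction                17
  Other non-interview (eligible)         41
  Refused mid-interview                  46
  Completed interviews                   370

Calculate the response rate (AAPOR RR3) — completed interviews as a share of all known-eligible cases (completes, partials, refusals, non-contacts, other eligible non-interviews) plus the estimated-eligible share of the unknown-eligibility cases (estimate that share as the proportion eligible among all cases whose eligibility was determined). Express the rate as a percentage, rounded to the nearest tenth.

48.6%

Refused = 17 + 46 = 63
Ineligible = 112 + 124 = 236
Numerator = 370
Known eligible = 370 + 29 + 63 + 179 + 41 = 682
e = 682 / (682 + 236) = 682 / 918 = 0.7429
Eligible share of unknowns = 0.7429 × 107 = 79.49
Base = 682 + 79.49 = 761.49
RR3 = 370 / 761.49 = 0.4859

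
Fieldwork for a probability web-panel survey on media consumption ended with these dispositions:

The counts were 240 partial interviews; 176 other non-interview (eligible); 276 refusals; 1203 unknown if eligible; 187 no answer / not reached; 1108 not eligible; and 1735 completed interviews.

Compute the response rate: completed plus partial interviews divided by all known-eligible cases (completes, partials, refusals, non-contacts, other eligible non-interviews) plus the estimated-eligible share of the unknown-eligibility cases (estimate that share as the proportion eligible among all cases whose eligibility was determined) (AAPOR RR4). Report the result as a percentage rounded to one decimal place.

57.1%

Top = 1735 + 240 = 1975
Determined eligible = 1735 + 240 + 276 + 187 + 176 = 2614
e = 2614 / (2614 + 1108) = 2614 / 3722 = 0.7023
e × U = 0.7023 × 1203 = 844.87
Base = 2614 + 844.87 = 3458.87
RR4 = 1975 / 3458.87 = 0.5710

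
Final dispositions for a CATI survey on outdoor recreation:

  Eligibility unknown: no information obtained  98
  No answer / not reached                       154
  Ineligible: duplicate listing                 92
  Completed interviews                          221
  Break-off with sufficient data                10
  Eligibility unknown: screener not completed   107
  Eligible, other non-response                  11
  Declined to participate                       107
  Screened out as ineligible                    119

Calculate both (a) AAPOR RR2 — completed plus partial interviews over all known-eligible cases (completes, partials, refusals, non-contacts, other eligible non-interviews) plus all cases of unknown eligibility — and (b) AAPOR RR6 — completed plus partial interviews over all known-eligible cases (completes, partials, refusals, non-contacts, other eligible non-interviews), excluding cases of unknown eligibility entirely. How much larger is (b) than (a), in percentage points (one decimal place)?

13.3

Undetermined eligibility = 107 + 98 = 205
Screened out, ineligible = 119 + 92 = 211
Numerator: 221 + 10 = 231
Denominator: 221 + 10 + 107 + 154 + 11 + 205 = 708
RR2 = 231 / 708 = 0.3263
Denominator: 221 + 10 + 107 + 154 + 11 = 503
RR6 = 231 / 503 = 0.4592
Difference = 45.92 − 32.63 = 13.29 percentage points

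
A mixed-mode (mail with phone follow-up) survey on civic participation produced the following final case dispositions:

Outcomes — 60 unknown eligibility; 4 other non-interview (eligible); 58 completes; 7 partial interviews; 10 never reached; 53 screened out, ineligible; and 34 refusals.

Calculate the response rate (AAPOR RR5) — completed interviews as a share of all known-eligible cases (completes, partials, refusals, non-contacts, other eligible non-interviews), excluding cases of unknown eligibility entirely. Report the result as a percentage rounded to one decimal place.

Num: 58
Denominator: 58 + 7 + 34 + 10 + 4 = 113
RR5 = 58 / 113 = 0.5133

51.3%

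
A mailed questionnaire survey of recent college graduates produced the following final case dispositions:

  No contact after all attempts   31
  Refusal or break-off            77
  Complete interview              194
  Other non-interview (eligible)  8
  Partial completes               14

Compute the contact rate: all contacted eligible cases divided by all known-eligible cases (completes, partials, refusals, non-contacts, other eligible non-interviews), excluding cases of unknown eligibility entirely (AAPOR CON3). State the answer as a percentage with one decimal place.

Numerator = 194 + 14 + 77 + 8 = 293
Denominator = 194 + 14 + 77 + 31 + 8 = 324
CON3 = 293 / 324 = 0.9043

90.4%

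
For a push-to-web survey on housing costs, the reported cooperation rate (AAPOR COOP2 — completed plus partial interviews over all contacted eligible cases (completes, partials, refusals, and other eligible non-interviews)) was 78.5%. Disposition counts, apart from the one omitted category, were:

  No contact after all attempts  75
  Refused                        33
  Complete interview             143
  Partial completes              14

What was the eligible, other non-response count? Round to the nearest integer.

Numerator: 143 + 14 = 157
COOP2 = 157 / D = 0.785
D = 157 / 0.785 = 200.0
Remaining denominator categories sum to 190
eligible, other non-response = 200.0 − 190 ≈ 10

10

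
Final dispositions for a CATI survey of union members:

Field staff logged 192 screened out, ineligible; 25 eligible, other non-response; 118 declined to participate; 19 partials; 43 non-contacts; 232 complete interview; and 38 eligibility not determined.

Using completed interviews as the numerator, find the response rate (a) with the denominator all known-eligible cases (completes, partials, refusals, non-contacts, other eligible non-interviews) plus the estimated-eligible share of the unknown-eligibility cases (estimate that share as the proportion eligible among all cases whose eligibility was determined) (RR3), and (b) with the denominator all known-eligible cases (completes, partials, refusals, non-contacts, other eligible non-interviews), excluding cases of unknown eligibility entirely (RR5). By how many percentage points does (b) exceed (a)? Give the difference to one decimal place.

3.0

Num: 232
Eligible (known): 232 + 19 + 118 + 43 + 25 = 437
e = 437 / (437 + 192) = 437 / 629 = 0.6948
Estimated eligible among unknowns: 0.6948 × 38 = 26.40
Denom: 437 + 26.40 = 463.40
RR3 = 232 / 463.40 = 0.5006
Denom: 232 + 19 + 118 + 43 + 25 = 437
RR5 = 232 / 437 = 0.5309
Difference = 53.09 − 50.06 = 3.03 percentage points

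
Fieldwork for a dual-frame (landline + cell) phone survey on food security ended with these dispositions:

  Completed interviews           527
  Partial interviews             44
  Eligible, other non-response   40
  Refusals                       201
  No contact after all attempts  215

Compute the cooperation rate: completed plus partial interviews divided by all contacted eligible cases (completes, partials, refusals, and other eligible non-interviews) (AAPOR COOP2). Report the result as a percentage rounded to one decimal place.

70.3%

Top → 527 + 44 = 571
Base → 527 + 44 + 201 + 40 = 812
COOP2 = 571 / 812 = 0.7032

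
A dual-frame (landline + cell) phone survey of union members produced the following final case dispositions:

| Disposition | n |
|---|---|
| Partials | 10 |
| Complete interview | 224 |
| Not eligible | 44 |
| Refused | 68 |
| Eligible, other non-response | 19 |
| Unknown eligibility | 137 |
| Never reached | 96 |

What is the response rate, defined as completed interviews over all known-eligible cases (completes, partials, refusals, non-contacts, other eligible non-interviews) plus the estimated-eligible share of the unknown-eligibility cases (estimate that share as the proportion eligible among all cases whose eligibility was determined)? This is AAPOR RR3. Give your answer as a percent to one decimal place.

Num → 224
Known eligible → 224 + 10 + 68 + 96 + 19 = 417
e = 417 / (417 + 44) = 417 / 461 = 0.9046
Eligible share of unknowns → 0.9046 × 137 = 123.93
Base → 417 + 123.93 = 540.93
RR3 = 224 / 540.93 = 0.4141

41.4%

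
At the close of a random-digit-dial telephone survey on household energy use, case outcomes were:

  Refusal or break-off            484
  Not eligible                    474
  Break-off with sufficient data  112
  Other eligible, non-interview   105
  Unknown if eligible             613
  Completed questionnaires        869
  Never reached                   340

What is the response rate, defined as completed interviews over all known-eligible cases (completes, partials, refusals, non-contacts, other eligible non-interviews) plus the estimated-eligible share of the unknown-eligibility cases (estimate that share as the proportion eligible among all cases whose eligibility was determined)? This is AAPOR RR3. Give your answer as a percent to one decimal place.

Num → 869
Eligible (known) → 869 + 112 + 484 + 340 + 105 = 1910
e = 1910 / (1910 + 474) = 1910 / 2384 = 0.8012
e × U → 0.8012 × 613 = 491.14
Base → 1910 + 491.14 = 2401.14
RR3 = 869 / 2401.14 = 0.3619

36.2%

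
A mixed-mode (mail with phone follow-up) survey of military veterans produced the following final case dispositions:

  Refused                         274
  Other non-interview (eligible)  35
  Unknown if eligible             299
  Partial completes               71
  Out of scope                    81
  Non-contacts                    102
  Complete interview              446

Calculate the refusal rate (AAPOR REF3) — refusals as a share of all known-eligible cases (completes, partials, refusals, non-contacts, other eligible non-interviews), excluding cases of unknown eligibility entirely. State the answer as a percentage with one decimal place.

Numerator → 274
Base → 446 + 71 + 274 + 102 + 35 = 928
REF3 = 274 / 928 = 0.2953

29.5%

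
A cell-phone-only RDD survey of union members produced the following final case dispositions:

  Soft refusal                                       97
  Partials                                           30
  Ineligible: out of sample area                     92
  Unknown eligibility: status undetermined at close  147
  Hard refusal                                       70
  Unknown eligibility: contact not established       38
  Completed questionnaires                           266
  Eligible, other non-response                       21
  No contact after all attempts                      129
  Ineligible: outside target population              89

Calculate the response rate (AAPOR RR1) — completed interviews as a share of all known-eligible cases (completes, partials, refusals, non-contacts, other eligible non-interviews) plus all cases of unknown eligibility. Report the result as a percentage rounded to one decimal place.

33.3%

Refusals = 70 + 97 = 167
Undetermined eligibility = 38 + 147 = 185
Not eligible = 89 + 92 = 181
Numerator → 266
Denom → 266 + 30 + 167 + 129 + 21 + 185 = 798
RR1 = 266 / 798 = 0.3333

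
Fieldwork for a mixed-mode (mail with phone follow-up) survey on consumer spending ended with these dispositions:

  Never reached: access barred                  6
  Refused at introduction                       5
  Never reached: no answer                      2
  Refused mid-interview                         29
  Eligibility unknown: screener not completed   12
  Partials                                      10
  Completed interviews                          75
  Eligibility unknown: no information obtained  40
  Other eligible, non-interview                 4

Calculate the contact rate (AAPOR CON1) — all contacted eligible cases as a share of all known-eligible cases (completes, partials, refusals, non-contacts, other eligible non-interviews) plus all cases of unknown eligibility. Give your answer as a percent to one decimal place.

67.2%

Refused = 5 + 29 = 34
No answer / not reached = 2 + 6 = 8
Eligibility not determined = 12 + 40 = 52
Top = 75 + 10 + 34 + 4 = 123
Denominator = 75 + 10 + 34 + 8 + 4 + 52 = 183
CON1 = 123 / 183 = 0.6721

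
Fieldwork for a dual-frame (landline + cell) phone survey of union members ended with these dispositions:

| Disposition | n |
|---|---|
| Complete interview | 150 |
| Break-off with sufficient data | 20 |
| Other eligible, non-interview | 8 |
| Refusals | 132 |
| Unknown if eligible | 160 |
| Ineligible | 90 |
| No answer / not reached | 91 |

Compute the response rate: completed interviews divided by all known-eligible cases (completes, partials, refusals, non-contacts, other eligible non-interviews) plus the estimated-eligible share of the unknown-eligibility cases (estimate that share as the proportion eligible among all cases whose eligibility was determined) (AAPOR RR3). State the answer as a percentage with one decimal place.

Numerator → 150
Known eligible → 150 + 20 + 132 + 91 + 8 = 401
e = 401 / (401 + 90) = 401 / 491 = 0.8167
e × U → 0.8167 × 160 = 130.67
Base → 401 + 130.67 = 531.67
RR3 = 150 / 531.67 = 0.2821

28.2%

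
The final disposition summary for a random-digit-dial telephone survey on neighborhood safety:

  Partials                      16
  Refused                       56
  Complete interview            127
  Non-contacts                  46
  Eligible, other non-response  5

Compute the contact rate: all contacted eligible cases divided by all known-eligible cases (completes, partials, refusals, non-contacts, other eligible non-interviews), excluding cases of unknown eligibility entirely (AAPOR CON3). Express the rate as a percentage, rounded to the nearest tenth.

81.6%

Top → 127 + 16 + 56 + 5 = 204
Denom → 127 + 16 + 56 + 46 + 5 = 250
CON3 = 204 / 250 = 0.8160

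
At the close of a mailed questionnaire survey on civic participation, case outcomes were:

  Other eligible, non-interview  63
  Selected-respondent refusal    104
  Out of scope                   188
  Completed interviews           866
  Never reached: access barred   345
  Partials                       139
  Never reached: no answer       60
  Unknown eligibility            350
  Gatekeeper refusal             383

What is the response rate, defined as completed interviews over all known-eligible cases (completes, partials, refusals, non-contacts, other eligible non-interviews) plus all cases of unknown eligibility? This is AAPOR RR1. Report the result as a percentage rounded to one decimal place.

Refusals = 383 + 104 = 487
No contact after all attempts = 60 + 345 = 405
Numerator: 866
Denominator: 866 + 139 + 487 + 405 + 63 + 350 = 2310
RR1 = 866 / 2310 = 0.3749

37.5%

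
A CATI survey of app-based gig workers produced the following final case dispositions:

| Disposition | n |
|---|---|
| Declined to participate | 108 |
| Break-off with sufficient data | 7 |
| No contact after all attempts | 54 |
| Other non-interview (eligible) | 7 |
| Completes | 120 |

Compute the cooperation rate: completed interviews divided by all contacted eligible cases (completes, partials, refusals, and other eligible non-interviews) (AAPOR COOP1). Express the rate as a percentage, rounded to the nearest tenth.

49.6%

Num = 120
Denom = 120 + 7 + 108 + 7 = 242
COOP1 = 120 / 242 = 0.4959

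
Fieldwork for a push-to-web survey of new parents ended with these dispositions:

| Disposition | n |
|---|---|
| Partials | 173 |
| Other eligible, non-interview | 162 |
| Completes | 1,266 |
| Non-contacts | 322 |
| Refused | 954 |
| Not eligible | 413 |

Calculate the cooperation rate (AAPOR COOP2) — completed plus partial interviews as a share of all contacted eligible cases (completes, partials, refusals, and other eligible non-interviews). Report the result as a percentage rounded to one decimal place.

Num: 1266 + 173 = 1439
Denominator: 1266 + 173 + 954 + 162 = 2555
COOP2 = 1439 / 2555 = 0.5632

56.3%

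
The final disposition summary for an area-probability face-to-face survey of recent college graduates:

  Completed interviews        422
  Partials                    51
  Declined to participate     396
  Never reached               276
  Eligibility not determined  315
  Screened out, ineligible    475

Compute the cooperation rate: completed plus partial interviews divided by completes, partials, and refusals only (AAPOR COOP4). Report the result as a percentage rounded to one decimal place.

54.4%

Numerator: 422 + 51 = 473
Base: 422 + 51 + 396 = 869
COOP4 = 473 / 869 = 0.5443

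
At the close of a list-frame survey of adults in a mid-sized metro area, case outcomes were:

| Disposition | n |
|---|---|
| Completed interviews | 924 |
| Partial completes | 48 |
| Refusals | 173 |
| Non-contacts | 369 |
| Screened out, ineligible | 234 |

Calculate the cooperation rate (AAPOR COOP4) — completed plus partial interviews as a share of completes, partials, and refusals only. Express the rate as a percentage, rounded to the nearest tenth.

Numerator = 924 + 48 = 972
Denominator = 924 + 48 + 173 = 1145
COOP4 = 972 / 1145 = 0.8489

84.9%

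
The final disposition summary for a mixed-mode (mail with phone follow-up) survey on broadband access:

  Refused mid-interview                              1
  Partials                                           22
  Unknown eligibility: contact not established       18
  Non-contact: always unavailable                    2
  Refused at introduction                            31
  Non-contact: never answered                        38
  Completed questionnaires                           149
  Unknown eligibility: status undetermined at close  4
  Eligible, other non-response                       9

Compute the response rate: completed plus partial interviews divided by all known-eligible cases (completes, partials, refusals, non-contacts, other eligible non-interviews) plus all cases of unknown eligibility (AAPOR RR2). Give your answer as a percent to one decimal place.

Declined to participate = 31 + 1 = 32
Non-contacts = 38 + 2 = 40
Eligibility not determined = 18 + 4 = 22
Num: 149 + 22 = 171
Denominator: 149 + 22 + 32 + 40 + 9 + 22 = 274
RR2 = 171 / 274 = 0.6241

62.4%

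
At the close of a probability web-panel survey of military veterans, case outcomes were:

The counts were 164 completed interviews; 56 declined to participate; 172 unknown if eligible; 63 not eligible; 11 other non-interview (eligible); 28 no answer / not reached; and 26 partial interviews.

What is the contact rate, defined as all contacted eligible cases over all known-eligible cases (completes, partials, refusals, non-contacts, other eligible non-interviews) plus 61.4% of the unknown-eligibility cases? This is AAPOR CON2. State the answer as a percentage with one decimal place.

Top = 164 + 26 + 56 + 11 = 257
Known eligible = 164 + 26 + 56 + 28 + 11 = 285
Eligible share of unknowns = 0.6140 × 172 = 105.61
Denom = 285 + 105.61 = 390.61
CON2 = 257 / 390.61 = 0.6579

65.8%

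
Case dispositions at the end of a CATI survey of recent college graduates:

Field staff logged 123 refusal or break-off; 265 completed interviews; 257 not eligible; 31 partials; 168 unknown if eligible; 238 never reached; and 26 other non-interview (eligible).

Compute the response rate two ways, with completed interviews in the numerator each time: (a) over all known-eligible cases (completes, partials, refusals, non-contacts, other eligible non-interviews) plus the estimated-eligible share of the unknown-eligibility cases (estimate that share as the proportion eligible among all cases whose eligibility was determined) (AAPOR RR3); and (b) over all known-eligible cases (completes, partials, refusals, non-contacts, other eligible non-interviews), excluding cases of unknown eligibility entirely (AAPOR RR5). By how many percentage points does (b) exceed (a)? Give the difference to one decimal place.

Numerator: 265
Known eligible: 265 + 31 + 123 + 238 + 26 = 683
e = 683 / (683 + 257) = 683 / 940 = 0.7266
e × U: 0.7266 × 168 = 122.07
Denominator: 683 + 122.07 = 805.07
RR3 = 265 / 805.07 = 0.3292
Denominator: 265 + 31 + 123 + 238 + 26 = 683
RR5 = 265 / 683 = 0.3880
Difference = 38.80 − 32.92 = 5.88 percentage points

5.9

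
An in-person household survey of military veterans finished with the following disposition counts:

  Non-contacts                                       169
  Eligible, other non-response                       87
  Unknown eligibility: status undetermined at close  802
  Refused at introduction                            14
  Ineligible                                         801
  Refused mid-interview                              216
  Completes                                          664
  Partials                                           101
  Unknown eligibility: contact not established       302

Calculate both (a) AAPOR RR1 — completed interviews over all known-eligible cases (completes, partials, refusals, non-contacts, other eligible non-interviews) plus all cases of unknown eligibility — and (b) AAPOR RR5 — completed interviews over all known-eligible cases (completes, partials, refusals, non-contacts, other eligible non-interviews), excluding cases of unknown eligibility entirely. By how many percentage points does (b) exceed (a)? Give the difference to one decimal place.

24.9

Refusals = 14 + 216 = 230
Unknown eligibility = 302 + 802 = 1104
Num = 664
Denom = 664 + 101 + 230 + 169 + 87 + 1104 = 2355
RR1 = 664 / 2355 = 0.2820
Denom = 664 + 101 + 230 + 169 + 87 = 1251
RR5 = 664 / 1251 = 0.5308
Difference = 53.08 − 28.20 = 24.88 percentage points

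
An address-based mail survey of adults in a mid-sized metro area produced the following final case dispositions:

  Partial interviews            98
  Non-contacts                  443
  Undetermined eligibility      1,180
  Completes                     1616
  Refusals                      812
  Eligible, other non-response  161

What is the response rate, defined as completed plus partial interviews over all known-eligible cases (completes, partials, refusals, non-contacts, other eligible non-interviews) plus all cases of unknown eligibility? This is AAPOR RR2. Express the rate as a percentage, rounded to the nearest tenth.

39.8%

Numerator = 1616 + 98 = 1714
Base = 1616 + 98 + 812 + 443 + 161 + 1180 = 4310
RR2 = 1714 / 4310 = 0.3977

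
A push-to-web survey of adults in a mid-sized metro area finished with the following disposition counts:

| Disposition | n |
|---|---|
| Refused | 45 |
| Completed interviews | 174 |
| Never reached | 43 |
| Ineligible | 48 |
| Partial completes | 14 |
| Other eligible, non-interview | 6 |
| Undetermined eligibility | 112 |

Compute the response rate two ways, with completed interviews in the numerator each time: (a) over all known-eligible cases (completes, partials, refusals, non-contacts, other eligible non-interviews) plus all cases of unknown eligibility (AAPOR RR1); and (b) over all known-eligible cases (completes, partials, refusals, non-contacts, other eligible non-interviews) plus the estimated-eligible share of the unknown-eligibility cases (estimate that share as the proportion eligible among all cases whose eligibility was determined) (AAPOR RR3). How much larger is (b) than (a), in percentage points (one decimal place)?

1.9

Num → 174
Base → 174 + 14 + 45 + 43 + 6 + 112 = 394
RR1 = 174 / 394 = 0.4416
Known eligible → 174 + 14 + 45 + 43 + 6 = 282
e = 282 / (282 + 48) = 282 / 330 = 0.8545
Eligible share of unknowns → 0.8545 × 112 = 95.70
Base → 282 + 95.70 = 377.70
RR3 = 174 / 377.70 = 0.4607
Difference = 46.07 − 44.16 = 1.91 percentage points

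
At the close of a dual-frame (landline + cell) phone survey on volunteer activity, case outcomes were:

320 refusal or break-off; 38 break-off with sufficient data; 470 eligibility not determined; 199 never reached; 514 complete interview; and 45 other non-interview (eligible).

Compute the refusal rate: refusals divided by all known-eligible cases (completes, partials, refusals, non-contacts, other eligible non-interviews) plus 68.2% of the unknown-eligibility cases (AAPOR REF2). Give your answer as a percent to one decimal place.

22.3%

Num → 320
Determined eligible → 514 + 38 + 320 + 199 + 45 = 1116
Eligible share of unknowns → 0.6820 × 470 = 320.54
Base → 1116 + 320.54 = 1436.54
REF2 = 320 / 1436.54 = 0.2228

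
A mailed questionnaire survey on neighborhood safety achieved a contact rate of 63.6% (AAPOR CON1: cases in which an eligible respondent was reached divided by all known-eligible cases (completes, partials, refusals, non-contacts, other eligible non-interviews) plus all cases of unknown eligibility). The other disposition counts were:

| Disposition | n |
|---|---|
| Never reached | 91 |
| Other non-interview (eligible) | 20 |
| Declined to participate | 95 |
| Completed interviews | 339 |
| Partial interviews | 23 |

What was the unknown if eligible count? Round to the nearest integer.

Num: 339 + 23 + 95 + 20 = 477
CON1 = 477 / D = 0.636
D = 477 / 0.636 = 750.0
Rest of base = 568
unknown if eligible = 750.0 − 568 ≈ 182

182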